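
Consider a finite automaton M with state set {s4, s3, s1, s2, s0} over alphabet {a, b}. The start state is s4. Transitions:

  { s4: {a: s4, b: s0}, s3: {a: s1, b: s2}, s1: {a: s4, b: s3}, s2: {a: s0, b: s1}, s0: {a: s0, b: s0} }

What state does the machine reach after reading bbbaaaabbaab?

s0

start at s4
read 'b': s4 → s0
read 'b': s0 → s0
read 'b': s0 → s0
read 'a': s0 → s0
read 'a': s0 → s0
read 'a': s0 → s0
read 'a': s0 → s0
read 'b': s0 → s0
read 'b': s0 → s0
read 'a': s0 → s0
read 'a': s0 → s0
read 'b': s0 → s0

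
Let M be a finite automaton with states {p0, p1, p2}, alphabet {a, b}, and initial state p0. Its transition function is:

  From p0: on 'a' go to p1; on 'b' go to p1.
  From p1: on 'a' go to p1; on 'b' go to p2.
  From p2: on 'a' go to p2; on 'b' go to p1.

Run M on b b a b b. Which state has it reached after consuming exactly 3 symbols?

start at p0
read 'b': p0 → p1
read 'b': p1 → p2
read 'a': p2 → p2
After 3 symbols: p2.

p2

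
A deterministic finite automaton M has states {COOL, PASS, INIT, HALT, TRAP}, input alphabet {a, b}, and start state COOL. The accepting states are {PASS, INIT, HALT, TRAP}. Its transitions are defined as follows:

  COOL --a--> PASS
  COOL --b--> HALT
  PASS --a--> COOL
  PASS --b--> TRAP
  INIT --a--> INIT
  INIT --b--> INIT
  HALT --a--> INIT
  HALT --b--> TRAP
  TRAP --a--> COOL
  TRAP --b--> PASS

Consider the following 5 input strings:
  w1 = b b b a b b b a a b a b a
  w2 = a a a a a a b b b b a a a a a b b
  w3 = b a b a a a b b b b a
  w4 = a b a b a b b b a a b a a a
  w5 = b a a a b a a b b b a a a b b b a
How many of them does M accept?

5

w1: Trace: COOL -b-> HALT -b-> TRAP -b-> PASS -a-> COOL -b-> HALT -b-> TRAP -b-> PASS -a-> COOL -a-> PASS -b-> TRAP -a-> COOL -b-> HALT -a-> INIT  → end INIT, accepted
w2: Trace: COOL -a-> PASS -a-> COOL -a-> PASS -a-> COOL -a-> PASS -a-> COOL -b-> HALT -b-> TRAP -b-> PASS -b-> TRAP -a-> COOL -a-> PASS -a-> COOL -a-> PASS -a-> COOL -b-> HALT -b-> TRAP  → end TRAP, accepted
w3: Trace: COOL -b-> HALT -a-> INIT -b-> INIT -a-> INIT -a-> INIT -a-> INIT -b-> INIT -b-> INIT -b-> INIT -b-> INIT -a-> INIT  → end INIT, accepted
w4: Trace: COOL -a-> PASS -b-> TRAP -a-> COOL -b-> HALT -a-> INIT -b-> INIT -b-> INIT -b-> INIT -a-> INIT -a-> INIT -b-> INIT -a-> INIT -a-> INIT -a-> INIT  → end INIT, accepted
w5: Trace: COOL -b-> HALT -a-> INIT -a-> INIT -a-> INIT -b-> INIT -a-> INIT -a-> INIT -b-> INIT -b-> INIT -b-> INIT -a-> INIT -a-> INIT -a-> INIT -b-> INIT -b-> INIT -b-> INIT -a-> INIT  → end INIT, accepted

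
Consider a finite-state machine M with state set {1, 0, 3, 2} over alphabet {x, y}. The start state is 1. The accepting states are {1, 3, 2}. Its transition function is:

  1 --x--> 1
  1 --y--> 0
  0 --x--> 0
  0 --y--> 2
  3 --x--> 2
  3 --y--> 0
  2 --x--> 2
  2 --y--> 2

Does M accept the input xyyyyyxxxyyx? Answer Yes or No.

1 → 1 → 0 → 2 → 2 → 2 → 2 → 2 → 2 → 2 → 2 → 2 → 2
End state 2 is accepting.

Yes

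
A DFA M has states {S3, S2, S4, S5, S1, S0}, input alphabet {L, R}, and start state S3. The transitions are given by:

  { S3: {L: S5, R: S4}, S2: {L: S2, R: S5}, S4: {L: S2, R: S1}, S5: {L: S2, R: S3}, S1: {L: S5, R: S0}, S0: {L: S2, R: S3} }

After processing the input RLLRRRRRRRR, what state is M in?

S3 → S4 → S2 → S2 → S5 → S3 → S4 → S1 → S0 → S3 → S4 → S1

S1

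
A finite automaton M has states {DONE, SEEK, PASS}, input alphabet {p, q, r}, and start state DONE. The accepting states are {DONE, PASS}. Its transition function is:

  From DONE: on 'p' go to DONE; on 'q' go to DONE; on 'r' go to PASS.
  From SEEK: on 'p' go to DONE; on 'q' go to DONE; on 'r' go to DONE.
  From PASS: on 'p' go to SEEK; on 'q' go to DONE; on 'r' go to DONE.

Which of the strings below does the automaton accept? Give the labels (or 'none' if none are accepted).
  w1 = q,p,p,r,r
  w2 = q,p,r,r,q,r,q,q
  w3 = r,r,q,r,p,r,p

w1: Trace: DONE -q-> DONE -p-> DONE -p-> DONE -r-> PASS -r-> DONE  → end DONE, accepted
w2: Trace: DONE -q-> DONE -p-> DONE -r-> PASS -r-> DONE -q-> DONE -r-> PASS -q-> DONE -q-> DONE  → end DONE, accepted
w3: Trace: DONE -r-> PASS -r-> DONE -q-> DONE -r-> PASS -p-> SEEK -r-> DONE -p-> DONE  → end DONE, accepted

w1, w2, w3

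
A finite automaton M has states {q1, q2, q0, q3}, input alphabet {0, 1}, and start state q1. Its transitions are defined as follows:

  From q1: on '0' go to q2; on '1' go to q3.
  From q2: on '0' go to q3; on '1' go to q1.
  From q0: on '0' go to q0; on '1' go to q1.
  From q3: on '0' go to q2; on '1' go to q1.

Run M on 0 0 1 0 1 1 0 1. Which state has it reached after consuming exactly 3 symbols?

q1

Trace: q1 -0-> q2 -0-> q3 -1-> q1
After 3 symbols: q1.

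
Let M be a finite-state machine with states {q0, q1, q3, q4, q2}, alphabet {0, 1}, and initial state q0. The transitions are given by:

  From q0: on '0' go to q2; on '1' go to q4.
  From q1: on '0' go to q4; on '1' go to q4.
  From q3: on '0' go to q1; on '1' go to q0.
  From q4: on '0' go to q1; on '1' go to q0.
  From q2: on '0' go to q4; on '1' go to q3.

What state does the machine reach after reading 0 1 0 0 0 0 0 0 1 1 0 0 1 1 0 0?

q0 → q2 → q3 → q1 → q4 → q1 → q4 → q1 → q4 → q0 → q4 → q1 → q4 → q0 → q4 → q1 → q4

q4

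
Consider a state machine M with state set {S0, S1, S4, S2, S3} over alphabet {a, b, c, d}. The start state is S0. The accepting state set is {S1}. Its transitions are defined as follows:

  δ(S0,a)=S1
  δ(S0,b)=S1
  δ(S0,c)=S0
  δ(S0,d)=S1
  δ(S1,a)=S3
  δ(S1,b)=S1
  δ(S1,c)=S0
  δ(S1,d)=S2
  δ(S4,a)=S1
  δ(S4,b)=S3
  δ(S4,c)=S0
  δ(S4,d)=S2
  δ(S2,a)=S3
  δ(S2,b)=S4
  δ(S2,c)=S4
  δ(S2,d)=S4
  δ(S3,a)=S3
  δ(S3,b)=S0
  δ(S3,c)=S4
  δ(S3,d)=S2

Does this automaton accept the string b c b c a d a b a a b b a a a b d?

Yes

S0 → S1 → S0 → S1 → S0 → S1 → S2 → S3 → S0 → S1 → S3 → S0 → S1 → S3 → S3 → S3 → S0 → S1
End state S1 is accepting.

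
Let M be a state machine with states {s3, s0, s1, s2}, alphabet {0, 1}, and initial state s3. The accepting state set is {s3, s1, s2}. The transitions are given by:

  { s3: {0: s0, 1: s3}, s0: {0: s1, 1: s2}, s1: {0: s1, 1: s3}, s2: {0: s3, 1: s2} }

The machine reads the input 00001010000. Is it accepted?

s3 → s0 → s1 → s1 → s1 → s3 → s0 → s2 → s3 → s0 → s1 → s1
End state s1 is accepting.

Yes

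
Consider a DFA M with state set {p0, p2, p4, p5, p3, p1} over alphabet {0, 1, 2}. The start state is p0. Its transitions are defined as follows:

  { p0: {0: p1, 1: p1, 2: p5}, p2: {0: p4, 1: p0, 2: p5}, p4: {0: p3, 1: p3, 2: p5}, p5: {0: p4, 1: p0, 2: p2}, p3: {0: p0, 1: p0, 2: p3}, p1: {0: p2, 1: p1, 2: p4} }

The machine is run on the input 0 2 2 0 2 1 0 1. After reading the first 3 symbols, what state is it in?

Trace: p0 -0-> p1 -2-> p4 -2-> p5
After 3 symbols: p5.

p5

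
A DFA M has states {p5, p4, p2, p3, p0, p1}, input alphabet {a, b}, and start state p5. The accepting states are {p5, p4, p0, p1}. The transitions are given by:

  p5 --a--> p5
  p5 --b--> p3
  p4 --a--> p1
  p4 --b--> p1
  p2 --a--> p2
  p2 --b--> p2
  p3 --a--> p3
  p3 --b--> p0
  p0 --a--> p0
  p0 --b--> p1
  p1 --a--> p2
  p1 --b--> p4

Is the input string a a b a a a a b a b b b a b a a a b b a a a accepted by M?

p5 → p5 → p5 → p3 → p3 → p3 → p3 → p3 → p0 → p0 → p1 → p4 → p1 → p2 → p2 → p2 → p2 → p2 → p2 → p2 → p2 → p2 → p2
End state p2 is not accepting.

No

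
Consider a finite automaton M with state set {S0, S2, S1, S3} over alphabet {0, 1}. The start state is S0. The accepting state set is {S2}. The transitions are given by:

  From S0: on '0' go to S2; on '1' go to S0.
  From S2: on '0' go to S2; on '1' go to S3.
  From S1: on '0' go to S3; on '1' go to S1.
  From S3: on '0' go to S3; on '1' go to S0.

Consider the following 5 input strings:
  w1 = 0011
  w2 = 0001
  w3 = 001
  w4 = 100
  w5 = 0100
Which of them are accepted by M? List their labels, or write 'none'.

w1:
  start at S0
  read '0': S0 → S2
  read '0': S2 → S2
  read '1': S2 → S3
  read '1': S3 → S0
  end S0, rejected
w2:
  start at S0
  read '0': S0 → S2
  read '0': S2 → S2
  read '0': S2 → S2
  read '1': S2 → S3
  end S3, rejected
w3:
  start at S0
  read '0': S0 → S2
  read '0': S2 → S2
  read '1': S2 → S3
  end S3, rejected
w4:
  start at S0
  read '1': S0 → S0
  read '0': S0 → S2
  read '0': S2 → S2
  end S2, accepted
w5:
  start at S0
  read '0': S0 → S2
  read '1': S2 → S3
  read '0': S3 → S3
  read '0': S3 → S3
  end S3, rejected

w4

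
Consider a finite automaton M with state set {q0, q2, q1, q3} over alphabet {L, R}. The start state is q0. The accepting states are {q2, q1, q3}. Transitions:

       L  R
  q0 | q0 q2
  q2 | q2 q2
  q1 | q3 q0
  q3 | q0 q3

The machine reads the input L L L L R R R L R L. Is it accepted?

Yes

Trace: q0 -L-> q0 -L-> q0 -L-> q0 -L-> q0 -R-> q2 -R-> q2 -R-> q2 -L-> q2 -R-> q2 -L-> q2
End state q2 is accepting.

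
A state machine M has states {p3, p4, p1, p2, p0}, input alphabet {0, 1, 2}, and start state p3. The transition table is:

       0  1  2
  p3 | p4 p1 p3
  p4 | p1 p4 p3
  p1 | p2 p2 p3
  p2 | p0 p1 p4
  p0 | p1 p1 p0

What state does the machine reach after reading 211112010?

start at p3
read '2': p3 → p3
read '1': p3 → p1
read '1': p1 → p2
read '1': p2 → p1
read '1': p1 → p2
read '2': p2 → p4
read '0': p4 → p1
read '1': p1 → p2
read '0': p2 → p0

p0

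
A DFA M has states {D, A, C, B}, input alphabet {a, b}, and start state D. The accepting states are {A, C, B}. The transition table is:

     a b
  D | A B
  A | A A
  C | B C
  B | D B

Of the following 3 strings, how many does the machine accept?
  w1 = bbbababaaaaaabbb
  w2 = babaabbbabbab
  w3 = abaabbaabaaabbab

w1: Trace: D -b-> B -b-> B -b-> B -a-> D -b-> B -a-> D -b-> B -a-> D -a-> A -a-> A -a-> A -a-> A -a-> A -b-> A -b-> A -b-> A  → end A, accepted
w2: Trace: D -b-> B -a-> D -b-> B -a-> D -a-> A -b-> A -b-> A -b-> A -a-> A -b-> A -b-> A -a-> A -b-> A  → end A, accepted
w3: Trace: D -a-> A -b-> A -a-> A -a-> A -b-> A -b-> A -a-> A -a-> A -b-> A -a-> A -a-> A -a-> A -b-> A -b-> A -a-> A -b-> A  → end A, accepted

3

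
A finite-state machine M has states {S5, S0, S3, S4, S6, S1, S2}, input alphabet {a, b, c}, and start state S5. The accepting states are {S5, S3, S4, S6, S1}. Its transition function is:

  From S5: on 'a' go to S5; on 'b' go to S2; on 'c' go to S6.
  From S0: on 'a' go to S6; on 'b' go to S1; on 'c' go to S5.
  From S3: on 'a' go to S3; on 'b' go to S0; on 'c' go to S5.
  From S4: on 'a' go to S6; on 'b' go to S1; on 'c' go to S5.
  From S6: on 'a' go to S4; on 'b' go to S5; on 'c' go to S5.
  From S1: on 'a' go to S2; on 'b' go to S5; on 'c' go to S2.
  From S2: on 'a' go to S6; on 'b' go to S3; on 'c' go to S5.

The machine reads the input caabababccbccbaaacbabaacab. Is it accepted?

No

Trace: S5 -c-> S6 -a-> S4 -a-> S6 -b-> S5 -a-> S5 -b-> S2 -a-> S6 -b-> S5 -c-> S6 -c-> S5 -b-> S2 -c-> S5 -c-> S6 -b-> S5 -a-> S5 -a-> S5 -a-> S5 -c-> S6 -b-> S5 -a-> S5 -b-> S2 -a-> S6 -a-> S4 -c-> S5 -a-> S5 -b-> S2
End state S2 is not accepting.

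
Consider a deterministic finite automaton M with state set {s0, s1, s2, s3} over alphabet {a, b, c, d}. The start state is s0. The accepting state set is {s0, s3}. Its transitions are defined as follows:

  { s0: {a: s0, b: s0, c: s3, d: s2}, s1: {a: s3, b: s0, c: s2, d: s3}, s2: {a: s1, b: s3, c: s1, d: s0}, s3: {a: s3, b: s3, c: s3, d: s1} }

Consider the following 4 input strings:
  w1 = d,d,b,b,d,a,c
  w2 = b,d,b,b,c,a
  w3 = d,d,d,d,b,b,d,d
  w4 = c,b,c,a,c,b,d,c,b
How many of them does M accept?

3

w1:
  start at s0
  read 'd': s0 → s2
  read 'd': s2 → s0
  read 'b': s0 → s0
  read 'b': s0 → s0
  read 'd': s0 → s2
  read 'a': s2 → s1
  read 'c': s1 → s2
  end s2, rejected
w2:
  start at s0
  read 'b': s0 → s0
  read 'd': s0 → s2
  read 'b': s2 → s3
  read 'b': s3 → s3
  read 'c': s3 → s3
  read 'a': s3 → s3
  end s3, accepted
w3:
  start at s0
  read 'd': s0 → s2
  read 'd': s2 → s0
  read 'd': s0 → s2
  read 'd': s2 → s0
  read 'b': s0 → s0
  read 'b': s0 → s0
  read 'd': s0 → s2
  read 'd': s2 → s0
  end s0, accepted
w4:
  start at s0
  read 'c': s0 → s3
  read 'b': s3 → s3
  read 'c': s3 → s3
  read 'a': s3 → s3
  read 'c': s3 → s3
  read 'b': s3 → s3
  read 'd': s3 → s1
  read 'c': s1 → s2
  read 'b': s2 → s3
  end s3, accepted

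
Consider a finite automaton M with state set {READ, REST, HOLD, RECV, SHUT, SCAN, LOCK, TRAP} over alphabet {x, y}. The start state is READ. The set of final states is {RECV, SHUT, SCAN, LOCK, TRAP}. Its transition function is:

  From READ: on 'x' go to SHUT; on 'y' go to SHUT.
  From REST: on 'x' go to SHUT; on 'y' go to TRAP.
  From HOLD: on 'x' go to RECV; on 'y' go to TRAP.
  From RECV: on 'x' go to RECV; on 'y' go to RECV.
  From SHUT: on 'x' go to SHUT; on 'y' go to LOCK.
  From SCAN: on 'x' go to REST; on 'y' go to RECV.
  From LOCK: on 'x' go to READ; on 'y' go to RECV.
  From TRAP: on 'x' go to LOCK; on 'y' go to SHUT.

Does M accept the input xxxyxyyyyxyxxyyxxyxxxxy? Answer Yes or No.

Yes

READ → SHUT → SHUT → SHUT → LOCK → READ → SHUT → LOCK → RECV → RECV → RECV → RECV → RECV → RECV → RECV → RECV → RECV → RECV → RECV → RECV → RECV → RECV → RECV → RECV
End state RECV is accepting.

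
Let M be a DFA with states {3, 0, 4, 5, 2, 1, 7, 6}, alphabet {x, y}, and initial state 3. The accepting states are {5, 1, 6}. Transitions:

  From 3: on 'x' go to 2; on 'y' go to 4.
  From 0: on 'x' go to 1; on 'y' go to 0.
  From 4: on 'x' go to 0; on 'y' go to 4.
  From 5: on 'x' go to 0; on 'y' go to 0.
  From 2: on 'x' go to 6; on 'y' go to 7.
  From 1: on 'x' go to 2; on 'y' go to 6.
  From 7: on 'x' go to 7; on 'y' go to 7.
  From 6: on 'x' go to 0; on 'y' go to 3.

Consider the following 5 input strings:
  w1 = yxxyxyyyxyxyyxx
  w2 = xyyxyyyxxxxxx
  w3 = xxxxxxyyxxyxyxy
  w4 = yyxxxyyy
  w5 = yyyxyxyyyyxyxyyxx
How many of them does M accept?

w1: 3 → 4 → 0 → 1 → 6 → 0 → 0 → 0 → 0 → 1 → 6 → 0 → 0 → 0 → 1 → 2  → end 2, rejected
w2: 3 → 2 → 7 → 7 → 7 → 7 → 7 → 7 → 7 → 7 → 7 → 7 → 7 → 7  → end 7, rejected
w3: 3 → 2 → 6 → 0 → 1 → 2 → 6 → 3 → 4 → 0 → 1 → 6 → 0 → 0 → 1 → 6  → end 6, accepted
w4: 3 → 4 → 4 → 0 → 1 → 2 → 7 → 7 → 7  → end 7, rejected
w5: 3 → 4 → 4 → 4 → 0 → 0 → 1 → 6 → 3 → 4 → 4 → 0 → 0 → 1 → 6 → 3 → 2 → 6  → end 6, accepted

2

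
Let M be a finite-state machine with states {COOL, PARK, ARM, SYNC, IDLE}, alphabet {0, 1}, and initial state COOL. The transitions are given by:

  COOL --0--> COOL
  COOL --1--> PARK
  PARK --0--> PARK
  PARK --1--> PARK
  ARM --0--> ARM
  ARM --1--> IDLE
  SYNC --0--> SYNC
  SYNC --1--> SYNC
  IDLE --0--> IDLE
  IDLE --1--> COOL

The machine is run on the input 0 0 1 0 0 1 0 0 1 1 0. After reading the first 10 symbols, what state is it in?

PARK

COOL → COOL → COOL → PARK → PARK → PARK → PARK → PARK → PARK → PARK → PARK
After 10 symbols: PARK.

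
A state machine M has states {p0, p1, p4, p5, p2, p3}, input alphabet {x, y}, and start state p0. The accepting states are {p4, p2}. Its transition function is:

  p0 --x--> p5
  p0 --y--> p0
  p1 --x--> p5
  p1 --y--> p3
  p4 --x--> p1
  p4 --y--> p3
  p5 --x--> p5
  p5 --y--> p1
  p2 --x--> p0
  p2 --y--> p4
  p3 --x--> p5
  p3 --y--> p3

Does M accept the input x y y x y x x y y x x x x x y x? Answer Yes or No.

No

p0 → p5 → p1 → p3 → p5 → p1 → p5 → p5 → p1 → p3 → p5 → p5 → p5 → p5 → p5 → p1 → p5
End state p5 is not accepting.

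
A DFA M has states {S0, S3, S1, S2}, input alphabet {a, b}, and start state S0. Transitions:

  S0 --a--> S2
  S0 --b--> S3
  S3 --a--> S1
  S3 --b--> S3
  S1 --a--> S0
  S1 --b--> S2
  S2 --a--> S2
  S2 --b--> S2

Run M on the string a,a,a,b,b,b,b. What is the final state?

S2

start at S0
read 'a': S0 → S2
read 'a': S2 → S2
read 'a': S2 → S2
read 'b': S2 → S2
read 'b': S2 → S2
read 'b': S2 → S2
read 'b': S2 → S2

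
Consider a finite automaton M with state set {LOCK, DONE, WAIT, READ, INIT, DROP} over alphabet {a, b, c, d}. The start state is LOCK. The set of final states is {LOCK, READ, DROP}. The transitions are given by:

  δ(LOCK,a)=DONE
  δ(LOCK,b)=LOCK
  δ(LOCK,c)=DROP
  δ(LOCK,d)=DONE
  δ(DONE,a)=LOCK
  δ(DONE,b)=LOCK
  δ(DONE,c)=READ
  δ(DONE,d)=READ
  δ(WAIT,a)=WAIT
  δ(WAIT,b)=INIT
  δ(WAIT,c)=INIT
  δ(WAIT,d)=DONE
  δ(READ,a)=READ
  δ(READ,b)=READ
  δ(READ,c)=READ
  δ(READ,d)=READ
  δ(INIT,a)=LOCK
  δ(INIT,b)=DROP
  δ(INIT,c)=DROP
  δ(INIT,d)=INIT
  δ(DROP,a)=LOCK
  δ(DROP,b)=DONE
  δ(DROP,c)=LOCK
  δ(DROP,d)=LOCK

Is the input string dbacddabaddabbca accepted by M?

Yes

Trace: LOCK -d-> DONE -b-> LOCK -a-> DONE -c-> READ -d-> READ -d-> READ -a-> READ -b-> READ -a-> READ -d-> READ -d-> READ -a-> READ -b-> READ -b-> READ -c-> READ -a-> READ
End state READ is accepting.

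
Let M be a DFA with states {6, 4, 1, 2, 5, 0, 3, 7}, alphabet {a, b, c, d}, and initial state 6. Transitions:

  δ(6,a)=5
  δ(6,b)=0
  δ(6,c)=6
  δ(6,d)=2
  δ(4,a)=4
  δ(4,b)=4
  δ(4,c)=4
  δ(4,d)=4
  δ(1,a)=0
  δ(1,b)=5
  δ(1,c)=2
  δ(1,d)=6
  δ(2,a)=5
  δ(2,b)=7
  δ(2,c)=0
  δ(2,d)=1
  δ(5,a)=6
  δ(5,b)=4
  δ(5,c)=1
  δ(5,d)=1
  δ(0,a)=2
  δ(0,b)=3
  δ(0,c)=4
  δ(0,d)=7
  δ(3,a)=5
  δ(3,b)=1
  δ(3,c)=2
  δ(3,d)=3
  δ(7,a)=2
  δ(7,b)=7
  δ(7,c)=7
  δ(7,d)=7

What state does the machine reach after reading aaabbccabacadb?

6 → 5 → 6 → 5 → 4 → 4 → 4 → 4 → 4 → 4 → 4 → 4 → 4 → 4 → 4

4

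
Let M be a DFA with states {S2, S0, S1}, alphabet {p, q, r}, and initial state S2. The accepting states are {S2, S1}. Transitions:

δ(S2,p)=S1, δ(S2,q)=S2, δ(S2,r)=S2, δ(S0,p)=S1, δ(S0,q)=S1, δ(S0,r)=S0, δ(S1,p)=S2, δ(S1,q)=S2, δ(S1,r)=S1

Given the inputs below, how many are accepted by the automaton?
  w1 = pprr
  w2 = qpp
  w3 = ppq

w1: S2 → S1 → S2 → S2 → S2  → end S2, accepted
w2: S2 → S2 → S1 → S2  → end S2, accepted
w3: S2 → S1 → S2 → S2  → end S2, accepted

3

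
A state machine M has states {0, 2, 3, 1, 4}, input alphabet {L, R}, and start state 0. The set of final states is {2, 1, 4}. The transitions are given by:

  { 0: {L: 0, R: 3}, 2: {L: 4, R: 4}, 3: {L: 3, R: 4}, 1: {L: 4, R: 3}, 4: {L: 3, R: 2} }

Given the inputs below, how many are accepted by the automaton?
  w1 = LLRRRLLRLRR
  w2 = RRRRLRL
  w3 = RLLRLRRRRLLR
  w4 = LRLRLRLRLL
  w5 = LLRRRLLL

w1: 0 → 0 → 0 → 3 → 4 → 2 → 4 → 3 → 4 → 3 → 4 → 2  → end 2, accepted
w2: 0 → 3 → 4 → 2 → 4 → 3 → 4 → 3  → end 3, rejected
w3: 0 → 3 → 3 → 3 → 4 → 3 → 4 → 2 → 4 → 2 → 4 → 3 → 4  → end 4, accepted
w4: 0 → 0 → 3 → 3 → 4 → 3 → 4 → 3 → 4 → 3 → 3  → end 3, rejected
w5: 0 → 0 → 0 → 3 → 4 → 2 → 4 → 3 → 3  → end 3, rejected

2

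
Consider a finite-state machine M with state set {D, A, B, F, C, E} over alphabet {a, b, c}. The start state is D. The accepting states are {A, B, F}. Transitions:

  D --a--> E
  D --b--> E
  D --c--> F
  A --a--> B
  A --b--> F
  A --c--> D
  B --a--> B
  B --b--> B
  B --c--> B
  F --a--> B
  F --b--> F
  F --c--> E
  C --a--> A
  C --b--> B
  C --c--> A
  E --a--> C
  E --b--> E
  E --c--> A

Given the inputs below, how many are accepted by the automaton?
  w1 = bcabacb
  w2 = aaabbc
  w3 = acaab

2

w1: D → E → A → B → B → B → B → B  → end B, accepted
w2: D → E → C → A → F → F → E  → end E, rejected
w3: D → E → A → B → B → B  → end B, accepted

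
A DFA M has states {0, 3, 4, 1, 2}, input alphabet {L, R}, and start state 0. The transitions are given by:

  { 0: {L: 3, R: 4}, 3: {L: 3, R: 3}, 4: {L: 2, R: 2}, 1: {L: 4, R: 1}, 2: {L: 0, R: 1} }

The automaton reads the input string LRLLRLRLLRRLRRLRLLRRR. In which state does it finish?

3

start at 0
read 'L': 0 → 3
read 'R': 3 → 3
read 'L': 3 → 3
read 'L': 3 → 3
read 'R': 3 → 3
read 'L': 3 → 3
read 'R': 3 → 3
read 'L': 3 → 3
read 'L': 3 → 3
read 'R': 3 → 3
read 'R': 3 → 3
read 'L': 3 → 3
read 'R': 3 → 3
read 'R': 3 → 3
read 'L': 3 → 3
read 'R': 3 → 3
read 'L': 3 → 3
read 'L': 3 → 3
read 'R': 3 → 3
read 'R': 3 → 3
read 'R': 3 → 3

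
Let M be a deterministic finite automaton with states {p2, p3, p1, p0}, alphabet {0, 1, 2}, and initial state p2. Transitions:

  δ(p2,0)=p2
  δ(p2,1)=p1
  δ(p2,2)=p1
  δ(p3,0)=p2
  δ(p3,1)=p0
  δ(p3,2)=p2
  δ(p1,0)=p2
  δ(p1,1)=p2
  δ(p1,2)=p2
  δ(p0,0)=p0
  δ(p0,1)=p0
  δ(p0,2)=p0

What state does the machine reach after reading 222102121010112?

p1

p2 → p1 → p2 → p1 → p2 → p2 → p1 → p2 → p1 → p2 → p2 → p1 → p2 → p1 → p2 → p1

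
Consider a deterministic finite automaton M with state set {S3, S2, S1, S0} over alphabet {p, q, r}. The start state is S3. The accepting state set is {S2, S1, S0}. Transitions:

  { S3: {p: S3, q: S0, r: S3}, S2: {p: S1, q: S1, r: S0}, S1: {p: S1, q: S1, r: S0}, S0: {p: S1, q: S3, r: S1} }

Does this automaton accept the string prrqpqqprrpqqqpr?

start at S3
read 'p': S3 → S3
read 'r': S3 → S3
read 'r': S3 → S3
read 'q': S3 → S0
read 'p': S0 → S1
read 'q': S1 → S1
read 'q': S1 → S1
read 'p': S1 → S1
read 'r': S1 → S0
read 'r': S0 → S1
read 'p': S1 → S1
read 'q': S1 → S1
read 'q': S1 → S1
read 'q': S1 → S1
read 'p': S1 → S1
read 'r': S1 → S0
End state S0 is accepting.

Yes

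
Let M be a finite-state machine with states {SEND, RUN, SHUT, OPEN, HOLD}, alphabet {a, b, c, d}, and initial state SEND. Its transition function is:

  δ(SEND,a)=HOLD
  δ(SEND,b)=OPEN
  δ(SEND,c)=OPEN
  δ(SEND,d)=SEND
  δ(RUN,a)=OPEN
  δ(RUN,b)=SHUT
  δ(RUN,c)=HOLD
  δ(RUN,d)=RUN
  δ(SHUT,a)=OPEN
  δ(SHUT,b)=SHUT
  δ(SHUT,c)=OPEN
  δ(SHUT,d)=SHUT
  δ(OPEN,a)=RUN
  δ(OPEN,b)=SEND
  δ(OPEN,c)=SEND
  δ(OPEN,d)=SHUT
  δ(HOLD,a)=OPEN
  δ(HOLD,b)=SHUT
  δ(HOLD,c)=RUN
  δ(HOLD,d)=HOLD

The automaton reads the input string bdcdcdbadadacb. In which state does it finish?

Trace: SEND -b-> OPEN -d-> SHUT -c-> OPEN -d-> SHUT -c-> OPEN -d-> SHUT -b-> SHUT -a-> OPEN -d-> SHUT -a-> OPEN -d-> SHUT -a-> OPEN -c-> SEND -b-> OPEN

OPEN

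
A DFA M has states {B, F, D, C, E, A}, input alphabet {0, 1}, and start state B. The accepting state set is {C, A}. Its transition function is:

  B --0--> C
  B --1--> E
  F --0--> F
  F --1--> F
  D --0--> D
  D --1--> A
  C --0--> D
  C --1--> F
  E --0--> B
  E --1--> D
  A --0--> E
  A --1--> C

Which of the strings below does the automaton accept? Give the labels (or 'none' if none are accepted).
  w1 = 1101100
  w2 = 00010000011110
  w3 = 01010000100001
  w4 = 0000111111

w1:
  start at B
  read '1': B → E
  read '1': E → D
  read '0': D → D
  read '1': D → A
  read '1': A → C
  read '0': C → D
  read '0': D → D
  end D, rejected
w2:
  start at B
  read '0': B → C
  read '0': C → D
  read '0': D → D
  read '1': D → A
  read '0': A → E
  read '0': E → B
  read '0': B → C
  read '0': C → D
  read '0': D → D
  read '1': D → A
  read '1': A → C
  read '1': C → F
  read '1': F → F
  read '0': F → F
  end F, rejected
w3:
  start at B
  read '0': B → C
  read '1': C → F
  read '0': F → F
  read '1': F → F
  read '0': F → F
  read '0': F → F
  read '0': F → F
  read '0': F → F
  read '1': F → F
  read '0': F → F
  read '0': F → F
  read '0': F → F
  read '0': F → F
  read '1': F → F
  end F, rejected
w4:
  start at B
  read '0': B → C
  read '0': C → D
  read '0': D → D
  read '0': D → D
  read '1': D → A
  read '1': A → C
  read '1': C → F
  read '1': F → F
  read '1': F → F
  read '1': F → F
  end F, rejected

none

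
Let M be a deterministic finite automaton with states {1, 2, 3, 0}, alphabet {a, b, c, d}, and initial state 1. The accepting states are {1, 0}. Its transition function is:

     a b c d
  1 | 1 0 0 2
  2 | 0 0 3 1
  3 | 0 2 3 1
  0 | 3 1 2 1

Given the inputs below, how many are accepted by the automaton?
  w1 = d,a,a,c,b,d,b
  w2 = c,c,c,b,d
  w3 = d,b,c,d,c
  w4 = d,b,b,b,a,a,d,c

4

w1:
  start at 1
  read 'd': 1 → 2
  read 'a': 2 → 0
  read 'a': 0 → 3
  read 'c': 3 → 3
  read 'b': 3 → 2
  read 'd': 2 → 1
  read 'b': 1 → 0
  end 0, accepted
w2:
  start at 1
  read 'c': 1 → 0
  read 'c': 0 → 2
  read 'c': 2 → 3
  read 'b': 3 → 2
  read 'd': 2 → 1
  end 1, accepted
w3:
  start at 1
  read 'd': 1 → 2
  read 'b': 2 → 0
  read 'c': 0 → 2
  read 'd': 2 → 1
  read 'c': 1 → 0
  end 0, accepted
w4:
  start at 1
  read 'd': 1 → 2
  read 'b': 2 → 0
  read 'b': 0 → 1
  read 'b': 1 → 0
  read 'a': 0 → 3
  read 'a': 3 → 0
  read 'd': 0 → 1
  read 'c': 1 → 0
  end 0, accepted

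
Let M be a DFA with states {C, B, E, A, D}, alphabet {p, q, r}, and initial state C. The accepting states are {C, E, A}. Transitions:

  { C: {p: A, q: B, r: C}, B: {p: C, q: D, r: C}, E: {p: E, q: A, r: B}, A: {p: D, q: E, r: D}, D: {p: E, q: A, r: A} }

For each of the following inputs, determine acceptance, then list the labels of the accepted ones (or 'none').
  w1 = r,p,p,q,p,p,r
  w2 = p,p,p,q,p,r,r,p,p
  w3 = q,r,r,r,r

w2, w3

w1:
  start at C
  read 'r': C → C
  read 'p': C → A
  read 'p': A → D
  read 'q': D → A
  read 'p': A → D
  read 'p': D → E
  read 'r': E → B
  end B, rejected
w2:
  start at C
  read 'p': C → A
  read 'p': A → D
  read 'p': D → E
  read 'q': E → A
  read 'p': A → D
  read 'r': D → A
  read 'r': A → D
  read 'p': D → E
  read 'p': E → E
  end E, accepted
w3:
  start at C
  read 'q': C → B
  read 'r': B → C
  read 'r': C → C
  read 'r': C → C
  read 'r': C → C
  end C, accepted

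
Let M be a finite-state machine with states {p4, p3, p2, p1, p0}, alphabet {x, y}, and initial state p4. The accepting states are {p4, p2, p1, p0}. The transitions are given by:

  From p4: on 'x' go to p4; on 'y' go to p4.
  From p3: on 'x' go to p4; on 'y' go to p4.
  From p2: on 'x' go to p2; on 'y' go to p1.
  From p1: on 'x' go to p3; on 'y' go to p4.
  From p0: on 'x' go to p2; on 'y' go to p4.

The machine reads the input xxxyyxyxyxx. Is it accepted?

Yes

Trace: p4 -x-> p4 -x-> p4 -x-> p4 -y-> p4 -y-> p4 -x-> p4 -y-> p4 -x-> p4 -y-> p4 -x-> p4 -x-> p4
End state p4 is accepting.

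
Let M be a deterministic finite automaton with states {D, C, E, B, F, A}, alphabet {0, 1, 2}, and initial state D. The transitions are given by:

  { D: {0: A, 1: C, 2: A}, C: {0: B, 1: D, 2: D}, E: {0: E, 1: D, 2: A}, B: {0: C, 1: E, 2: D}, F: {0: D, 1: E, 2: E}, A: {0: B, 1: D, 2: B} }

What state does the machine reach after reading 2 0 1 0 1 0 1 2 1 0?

A

D → A → B → E → E → D → A → D → A → D → A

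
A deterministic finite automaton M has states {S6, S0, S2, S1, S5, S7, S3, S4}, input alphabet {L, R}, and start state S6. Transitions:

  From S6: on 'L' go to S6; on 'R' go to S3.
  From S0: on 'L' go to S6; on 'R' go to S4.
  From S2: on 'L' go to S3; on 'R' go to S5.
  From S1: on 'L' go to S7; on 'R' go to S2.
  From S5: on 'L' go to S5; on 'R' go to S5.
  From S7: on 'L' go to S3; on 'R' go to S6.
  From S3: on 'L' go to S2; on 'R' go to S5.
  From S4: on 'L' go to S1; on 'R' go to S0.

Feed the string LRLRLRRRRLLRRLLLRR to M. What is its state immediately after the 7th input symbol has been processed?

Trace: S6 -L-> S6 -R-> S3 -L-> S2 -R-> S5 -L-> S5 -R-> S5 -R-> S5
After 7 symbols: S5.

S5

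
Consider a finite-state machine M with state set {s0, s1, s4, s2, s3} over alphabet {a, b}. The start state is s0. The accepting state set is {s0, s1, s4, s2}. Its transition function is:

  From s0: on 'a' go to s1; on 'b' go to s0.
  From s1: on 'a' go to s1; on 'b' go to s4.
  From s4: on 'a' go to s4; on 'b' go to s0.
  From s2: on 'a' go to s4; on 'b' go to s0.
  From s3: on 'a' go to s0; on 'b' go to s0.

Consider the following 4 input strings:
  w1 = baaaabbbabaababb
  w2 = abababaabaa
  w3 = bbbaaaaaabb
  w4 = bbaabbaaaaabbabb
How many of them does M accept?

w1: Trace: s0 -b-> s0 -a-> s1 -a-> s1 -a-> s1 -a-> s1 -b-> s4 -b-> s0 -b-> s0 -a-> s1 -b-> s4 -a-> s4 -a-> s4 -b-> s0 -a-> s1 -b-> s4 -b-> s0  → end s0, accepted
w2: Trace: s0 -a-> s1 -b-> s4 -a-> s4 -b-> s0 -a-> s1 -b-> s4 -a-> s4 -a-> s4 -b-> s0 -a-> s1 -a-> s1  → end s1, accepted
w3: Trace: s0 -b-> s0 -b-> s0 -b-> s0 -a-> s1 -a-> s1 -a-> s1 -a-> s1 -a-> s1 -a-> s1 -b-> s4 -b-> s0  → end s0, accepted
w4: Trace: s0 -b-> s0 -b-> s0 -a-> s1 -a-> s1 -b-> s4 -b-> s0 -a-> s1 -a-> s1 -a-> s1 -a-> s1 -a-> s1 -b-> s4 -b-> s0 -a-> s1 -b-> s4 -b-> s0  → end s0, accepted

4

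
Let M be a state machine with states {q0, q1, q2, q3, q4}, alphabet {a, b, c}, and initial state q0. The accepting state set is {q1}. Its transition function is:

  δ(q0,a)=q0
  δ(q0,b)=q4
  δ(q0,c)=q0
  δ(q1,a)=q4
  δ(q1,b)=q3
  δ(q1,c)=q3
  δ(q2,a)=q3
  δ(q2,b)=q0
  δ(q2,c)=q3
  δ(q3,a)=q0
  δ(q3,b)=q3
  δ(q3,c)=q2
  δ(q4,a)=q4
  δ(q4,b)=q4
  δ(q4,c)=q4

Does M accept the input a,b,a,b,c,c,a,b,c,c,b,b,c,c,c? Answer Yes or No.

q0 → q0 → q4 → q4 → q4 → q4 → q4 → q4 → q4 → q4 → q4 → q4 → q4 → q4 → q4 → q4
End state q4 is not accepting.

No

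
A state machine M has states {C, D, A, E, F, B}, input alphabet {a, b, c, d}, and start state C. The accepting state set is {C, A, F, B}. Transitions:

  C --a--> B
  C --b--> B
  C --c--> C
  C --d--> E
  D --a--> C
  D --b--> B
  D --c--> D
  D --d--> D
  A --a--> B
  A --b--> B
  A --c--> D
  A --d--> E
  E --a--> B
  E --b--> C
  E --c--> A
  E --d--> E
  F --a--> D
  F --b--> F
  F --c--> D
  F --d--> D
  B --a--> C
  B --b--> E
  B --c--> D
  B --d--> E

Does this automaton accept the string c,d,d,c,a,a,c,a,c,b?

C → C → E → E → A → B → C → C → B → D → B
End state B is accepting.

Yes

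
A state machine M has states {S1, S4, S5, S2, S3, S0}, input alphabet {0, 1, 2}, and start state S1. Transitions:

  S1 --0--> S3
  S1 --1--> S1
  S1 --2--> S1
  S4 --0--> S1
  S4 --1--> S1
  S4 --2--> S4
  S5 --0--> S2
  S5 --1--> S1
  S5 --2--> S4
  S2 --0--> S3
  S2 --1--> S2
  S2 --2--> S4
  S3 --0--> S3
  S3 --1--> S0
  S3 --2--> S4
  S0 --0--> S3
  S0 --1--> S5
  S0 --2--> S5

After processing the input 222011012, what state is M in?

start at S1
read '2': S1 → S1
read '2': S1 → S1
read '2': S1 → S1
read '0': S1 → S3
read '1': S3 → S0
read '1': S0 → S5
read '0': S5 → S2
read '1': S2 → S2
read '2': S2 → S4

S4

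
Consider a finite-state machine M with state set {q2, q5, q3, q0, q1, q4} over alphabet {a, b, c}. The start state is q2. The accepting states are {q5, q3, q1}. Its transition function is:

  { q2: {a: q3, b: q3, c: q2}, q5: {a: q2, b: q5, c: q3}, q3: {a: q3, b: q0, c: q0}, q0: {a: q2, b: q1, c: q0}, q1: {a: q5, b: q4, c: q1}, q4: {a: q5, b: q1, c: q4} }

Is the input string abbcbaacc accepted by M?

q2 → q3 → q0 → q1 → q1 → q4 → q5 → q2 → q2 → q2
End state q2 is not accepting.

No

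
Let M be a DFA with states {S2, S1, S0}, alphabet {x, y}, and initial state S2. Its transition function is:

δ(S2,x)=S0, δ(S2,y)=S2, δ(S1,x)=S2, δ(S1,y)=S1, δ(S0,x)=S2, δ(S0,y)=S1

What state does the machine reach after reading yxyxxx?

S2

start at S2
read 'y': S2 → S2
read 'x': S2 → S0
read 'y': S0 → S1
read 'x': S1 → S2
read 'x': S2 → S0
read 'x': S0 → S2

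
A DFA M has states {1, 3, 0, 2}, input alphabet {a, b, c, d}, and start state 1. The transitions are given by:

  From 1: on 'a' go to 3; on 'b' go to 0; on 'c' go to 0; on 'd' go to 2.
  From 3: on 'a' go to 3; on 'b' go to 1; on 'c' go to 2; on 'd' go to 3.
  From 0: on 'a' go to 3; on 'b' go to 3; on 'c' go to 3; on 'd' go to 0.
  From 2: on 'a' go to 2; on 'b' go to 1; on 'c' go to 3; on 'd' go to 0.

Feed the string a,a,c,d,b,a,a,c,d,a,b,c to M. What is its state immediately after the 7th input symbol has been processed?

1 → 3 → 3 → 2 → 0 → 3 → 3 → 3
After 7 symbols: 3.

3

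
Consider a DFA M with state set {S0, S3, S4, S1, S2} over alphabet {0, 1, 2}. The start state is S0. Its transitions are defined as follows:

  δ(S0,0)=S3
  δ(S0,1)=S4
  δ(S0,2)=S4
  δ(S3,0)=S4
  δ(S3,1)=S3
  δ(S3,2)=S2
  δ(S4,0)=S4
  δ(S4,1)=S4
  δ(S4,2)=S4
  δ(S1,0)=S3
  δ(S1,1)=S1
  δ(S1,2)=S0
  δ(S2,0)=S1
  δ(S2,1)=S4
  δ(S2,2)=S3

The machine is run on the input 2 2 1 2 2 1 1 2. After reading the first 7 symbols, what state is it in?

Trace: S0 -2-> S4 -2-> S4 -1-> S4 -2-> S4 -2-> S4 -1-> S4 -1-> S4
After 7 symbols: S4.

S4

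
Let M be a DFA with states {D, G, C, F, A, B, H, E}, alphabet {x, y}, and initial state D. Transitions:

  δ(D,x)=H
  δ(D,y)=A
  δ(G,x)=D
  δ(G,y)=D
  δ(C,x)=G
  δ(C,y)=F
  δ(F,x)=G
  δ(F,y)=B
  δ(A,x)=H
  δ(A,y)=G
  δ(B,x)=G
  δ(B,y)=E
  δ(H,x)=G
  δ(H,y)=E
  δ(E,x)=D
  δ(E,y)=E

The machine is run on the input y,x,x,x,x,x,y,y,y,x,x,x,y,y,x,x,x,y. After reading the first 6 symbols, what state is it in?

start at D
read 'y': D → A
read 'x': A → H
read 'x': H → G
read 'x': G → D
read 'x': D → H
read 'x': H → G
After 6 symbols: G.

G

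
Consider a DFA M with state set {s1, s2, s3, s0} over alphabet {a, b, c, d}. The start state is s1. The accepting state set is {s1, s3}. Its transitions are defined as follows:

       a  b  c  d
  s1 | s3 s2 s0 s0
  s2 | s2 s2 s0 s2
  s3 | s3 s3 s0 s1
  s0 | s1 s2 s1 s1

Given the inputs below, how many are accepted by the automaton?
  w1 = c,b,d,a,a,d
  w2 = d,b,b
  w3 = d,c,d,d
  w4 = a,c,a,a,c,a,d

1

w1:
  start at s1
  read 'c': s1 → s0
  read 'b': s0 → s2
  read 'd': s2 → s2
  read 'a': s2 → s2
  read 'a': s2 → s2
  read 'd': s2 → s2
  end s2, rejected
w2:
  start at s1
  read 'd': s1 → s0
  read 'b': s0 → s2
  read 'b': s2 → s2
  end s2, rejected
w3:
  start at s1
  read 'd': s1 → s0
  read 'c': s0 → s1
  read 'd': s1 → s0
  read 'd': s0 → s1
  end s1, accepted
w4:
  start at s1
  read 'a': s1 → s3
  read 'c': s3 → s0
  read 'a': s0 → s1
  read 'a': s1 → s3
  read 'c': s3 → s0
  read 'a': s0 → s1
  read 'd': s1 → s0
  end s0, rejected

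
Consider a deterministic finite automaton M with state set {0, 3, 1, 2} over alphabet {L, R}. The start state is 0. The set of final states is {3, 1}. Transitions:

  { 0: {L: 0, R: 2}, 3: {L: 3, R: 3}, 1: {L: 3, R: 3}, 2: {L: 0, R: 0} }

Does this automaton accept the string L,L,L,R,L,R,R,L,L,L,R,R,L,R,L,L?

start at 0
read 'L': 0 → 0
read 'L': 0 → 0
read 'L': 0 → 0
read 'R': 0 → 2
read 'L': 2 → 0
read 'R': 0 → 2
read 'R': 2 → 0
read 'L': 0 → 0
read 'L': 0 → 0
read 'L': 0 → 0
read 'R': 0 → 2
read 'R': 2 → 0
read 'L': 0 → 0
read 'R': 0 → 2
read 'L': 2 → 0
read 'L': 0 → 0
End state 0 is not accepting.

No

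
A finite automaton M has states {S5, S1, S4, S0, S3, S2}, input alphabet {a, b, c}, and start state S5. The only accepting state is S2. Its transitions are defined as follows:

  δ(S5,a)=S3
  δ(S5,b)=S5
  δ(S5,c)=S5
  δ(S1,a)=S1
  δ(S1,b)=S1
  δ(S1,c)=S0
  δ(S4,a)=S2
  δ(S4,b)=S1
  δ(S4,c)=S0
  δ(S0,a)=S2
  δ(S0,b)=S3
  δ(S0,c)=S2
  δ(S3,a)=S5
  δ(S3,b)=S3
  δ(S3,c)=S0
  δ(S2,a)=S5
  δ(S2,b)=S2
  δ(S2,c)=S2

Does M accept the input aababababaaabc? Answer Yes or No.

S5 → S3 → S5 → S5 → S3 → S3 → S5 → S5 → S3 → S3 → S5 → S3 → S5 → S5 → S5
End state S5 is not accepting.

No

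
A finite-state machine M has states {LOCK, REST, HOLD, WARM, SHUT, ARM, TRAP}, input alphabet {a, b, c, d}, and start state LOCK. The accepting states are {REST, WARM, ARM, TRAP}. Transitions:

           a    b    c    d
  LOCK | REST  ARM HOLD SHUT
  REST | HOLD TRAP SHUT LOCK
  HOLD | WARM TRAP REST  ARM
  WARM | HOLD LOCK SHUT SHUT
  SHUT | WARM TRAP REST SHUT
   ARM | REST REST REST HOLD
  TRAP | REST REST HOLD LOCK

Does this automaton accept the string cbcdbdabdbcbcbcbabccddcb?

start at LOCK
read 'c': LOCK → HOLD
read 'b': HOLD → TRAP
read 'c': TRAP → HOLD
read 'd': HOLD → ARM
read 'b': ARM → REST
read 'd': REST → LOCK
read 'a': LOCK → REST
read 'b': REST → TRAP
read 'd': TRAP → LOCK
read 'b': LOCK → ARM
read 'c': ARM → REST
read 'b': REST → TRAP
read 'c': TRAP → HOLD
read 'b': HOLD → TRAP
read 'c': TRAP → HOLD
read 'b': HOLD → TRAP
read 'a': TRAP → REST
read 'b': REST → TRAP
read 'c': TRAP → HOLD
read 'c': HOLD → REST
read 'd': REST → LOCK
read 'd': LOCK → SHUT
read 'c': SHUT → REST
read 'b': REST → TRAP
End state TRAP is accepting.

Yes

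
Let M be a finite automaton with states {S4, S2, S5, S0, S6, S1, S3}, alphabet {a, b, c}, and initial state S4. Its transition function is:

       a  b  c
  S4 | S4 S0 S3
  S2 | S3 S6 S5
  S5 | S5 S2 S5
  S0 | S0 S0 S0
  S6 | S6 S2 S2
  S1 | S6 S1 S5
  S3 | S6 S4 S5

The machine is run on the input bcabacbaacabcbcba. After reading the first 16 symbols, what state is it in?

S4 → S0 → S0 → S0 → S0 → S0 → S0 → S0 → S0 → S0 → S0 → S0 → S0 → S0 → S0 → S0 → S0
After 16 symbols: S0.

S0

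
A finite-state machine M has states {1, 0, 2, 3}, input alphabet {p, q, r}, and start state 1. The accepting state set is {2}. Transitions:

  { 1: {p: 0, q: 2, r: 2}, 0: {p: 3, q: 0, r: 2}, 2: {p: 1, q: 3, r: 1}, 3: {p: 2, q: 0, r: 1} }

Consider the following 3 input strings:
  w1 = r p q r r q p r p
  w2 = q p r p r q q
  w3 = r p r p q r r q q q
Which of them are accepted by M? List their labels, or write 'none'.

w1:
  start at 1
  read 'r': 1 → 2
  read 'p': 2 → 1
  read 'q': 1 → 2
  read 'r': 2 → 1
  read 'r': 1 → 2
  read 'q': 2 → 3
  read 'p': 3 → 2
  read 'r': 2 → 1
  read 'p': 1 → 0
  end 0, rejected
w2:
  start at 1
  read 'q': 1 → 2
  read 'p': 2 → 1
  read 'r': 1 → 2
  read 'p': 2 → 1
  read 'r': 1 → 2
  read 'q': 2 → 3
  read 'q': 3 → 0
  end 0, rejected
w3:
  start at 1
  read 'r': 1 → 2
  read 'p': 2 → 1
  read 'r': 1 → 2
  read 'p': 2 → 1
  read 'q': 1 → 2
  read 'r': 2 → 1
  read 'r': 1 → 2
  read 'q': 2 → 3
  read 'q': 3 → 0
  read 'q': 0 → 0
  end 0, rejected

none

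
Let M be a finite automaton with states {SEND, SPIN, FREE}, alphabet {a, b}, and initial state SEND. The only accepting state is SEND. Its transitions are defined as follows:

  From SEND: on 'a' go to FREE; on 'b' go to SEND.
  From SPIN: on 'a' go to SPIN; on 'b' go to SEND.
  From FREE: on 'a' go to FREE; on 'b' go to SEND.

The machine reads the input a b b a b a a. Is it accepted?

No

Trace: SEND -a-> FREE -b-> SEND -b-> SEND -a-> FREE -b-> SEND -a-> FREE -a-> FREE
End state FREE is not accepting.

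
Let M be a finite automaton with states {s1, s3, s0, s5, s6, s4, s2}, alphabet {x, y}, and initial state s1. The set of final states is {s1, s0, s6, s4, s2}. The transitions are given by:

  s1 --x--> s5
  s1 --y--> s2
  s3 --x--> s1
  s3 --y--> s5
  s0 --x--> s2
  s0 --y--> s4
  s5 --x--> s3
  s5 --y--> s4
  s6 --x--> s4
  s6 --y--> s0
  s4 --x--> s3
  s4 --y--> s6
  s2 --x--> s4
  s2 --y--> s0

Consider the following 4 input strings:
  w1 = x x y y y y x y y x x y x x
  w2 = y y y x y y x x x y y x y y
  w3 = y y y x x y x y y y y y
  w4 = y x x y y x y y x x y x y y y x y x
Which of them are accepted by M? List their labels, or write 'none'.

w1:
  start at s1
  read 'x': s1 → s5
  read 'x': s5 → s3
  read 'y': s3 → s5
  read 'y': s5 → s4
  read 'y': s4 → s6
  read 'y': s6 → s0
  read 'x': s0 → s2
  read 'y': s2 → s0
  read 'y': s0 → s4
  read 'x': s4 → s3
  read 'x': s3 → s1
  read 'y': s1 → s2
  read 'x': s2 → s4
  read 'x': s4 → s3
  end s3, rejected
w2:
  start at s1
  read 'y': s1 → s2
  read 'y': s2 → s0
  read 'y': s0 → s4
  read 'x': s4 → s3
  read 'y': s3 → s5
  read 'y': s5 → s4
  read 'x': s4 → s3
  read 'x': s3 → s1
  read 'x': s1 → s5
  read 'y': s5 → s4
  read 'y': s4 → s6
  read 'x': s6 → s4
  read 'y': s4 → s6
  read 'y': s6 → s0
  end s0, accepted
w3:
  start at s1
  read 'y': s1 → s2
  read 'y': s2 → s0
  read 'y': s0 → s4
  read 'x': s4 → s3
  read 'x': s3 → s1
  read 'y': s1 → s2
  read 'x': s2 → s4
  read 'y': s4 → s6
  read 'y': s6 → s0
  read 'y': s0 → s4
  read 'y': s4 → s6
  read 'y': s6 → s0
  end s0, accepted
w4:
  start at s1
  read 'y': s1 → s2
  read 'x': s2 → s4
  read 'x': s4 → s3
  read 'y': s3 → s5
  read 'y': s5 → s4
  read 'x': s4 → s3
  read 'y': s3 → s5
  read 'y': s5 → s4
  read 'x': s4 → s3
  read 'x': s3 → s1
  read 'y': s1 → s2
  read 'x': s2 → s4
  read 'y': s4 → s6
  read 'y': s6 → s0
  read 'y': s0 → s4
  read 'x': s4 → s3
  read 'y': s3 → s5
  read 'x': s5 → s3
  end s3, rejected

w2, w3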